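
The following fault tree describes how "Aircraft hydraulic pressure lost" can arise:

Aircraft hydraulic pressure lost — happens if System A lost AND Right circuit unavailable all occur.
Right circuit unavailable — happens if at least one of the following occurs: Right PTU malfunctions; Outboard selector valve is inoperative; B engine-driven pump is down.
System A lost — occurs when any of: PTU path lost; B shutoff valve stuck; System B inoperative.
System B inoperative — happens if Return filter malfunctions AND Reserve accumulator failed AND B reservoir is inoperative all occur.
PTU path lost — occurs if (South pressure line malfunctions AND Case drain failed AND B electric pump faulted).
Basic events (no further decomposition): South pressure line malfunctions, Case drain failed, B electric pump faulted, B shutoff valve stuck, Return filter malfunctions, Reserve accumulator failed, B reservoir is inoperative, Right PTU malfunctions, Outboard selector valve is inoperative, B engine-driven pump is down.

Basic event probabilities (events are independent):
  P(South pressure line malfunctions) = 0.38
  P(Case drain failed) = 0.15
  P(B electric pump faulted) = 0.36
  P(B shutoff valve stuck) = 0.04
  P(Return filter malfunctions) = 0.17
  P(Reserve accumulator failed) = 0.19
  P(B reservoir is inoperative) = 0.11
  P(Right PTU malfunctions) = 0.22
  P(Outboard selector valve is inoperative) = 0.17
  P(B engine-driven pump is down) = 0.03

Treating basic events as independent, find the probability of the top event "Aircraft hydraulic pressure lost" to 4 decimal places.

0.0235

P(PTU path lost) [AND] = 0.38 × 0.15 × 0.36 = 0.020520
P(System B inoperative) [AND] = 0.17 × 0.19 × 0.11 = 0.003553
P(System A lost) [OR] = 1 − (1−0.020520) × (1−0.04) × (1−0.003553) = 0.063040
P(Right circuit unavailable) [OR] = 1 − (1−0.22) × (1−0.17) × (1−0.03) = 0.372022
P(Aircraft hydraulic pressure lost) [AND] = 0.063040 × 0.372022 = 0.023452
Rounded to 4 decimal places: P(Aircraft hydraulic pressure lost) ≈ 0.0235.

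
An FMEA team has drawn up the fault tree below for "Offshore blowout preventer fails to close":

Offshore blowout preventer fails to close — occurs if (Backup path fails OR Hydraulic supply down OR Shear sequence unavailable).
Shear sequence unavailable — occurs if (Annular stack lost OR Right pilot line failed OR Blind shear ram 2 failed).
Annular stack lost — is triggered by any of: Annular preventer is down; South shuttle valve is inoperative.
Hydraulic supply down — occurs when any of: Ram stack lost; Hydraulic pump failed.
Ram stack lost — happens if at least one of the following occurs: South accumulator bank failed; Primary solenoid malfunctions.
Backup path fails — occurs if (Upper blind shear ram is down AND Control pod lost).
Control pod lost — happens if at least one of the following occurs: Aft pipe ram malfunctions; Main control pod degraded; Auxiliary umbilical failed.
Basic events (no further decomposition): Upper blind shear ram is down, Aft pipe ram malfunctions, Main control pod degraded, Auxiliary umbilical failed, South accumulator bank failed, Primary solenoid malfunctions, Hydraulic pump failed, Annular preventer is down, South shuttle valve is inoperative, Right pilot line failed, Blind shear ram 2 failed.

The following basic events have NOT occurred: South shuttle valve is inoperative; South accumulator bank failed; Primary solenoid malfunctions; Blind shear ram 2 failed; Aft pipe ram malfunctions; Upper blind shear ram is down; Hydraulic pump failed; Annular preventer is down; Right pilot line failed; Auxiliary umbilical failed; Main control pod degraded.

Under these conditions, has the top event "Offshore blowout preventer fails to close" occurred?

No

Control pod lost [OR]: Aft pipe ram malfunctions=not, Main control pod degraded=not, Auxiliary umbilical failed=not → no input occurs → does not occur.
Backup path fails [AND]: Upper blind shear ram is down=not, Control pod lost=not → not all inputs occur → does not occur.
Ram stack lost [OR]: South accumulator bank failed=not, Primary solenoid malfunctions=not → no input occurs → does not occur.
Hydraulic supply down [OR]: Ram stack lost=not, Hydraulic pump failed=not → no input occurs → does not occur.
Annular stack lost [OR]: Annular preventer is down=not, South shuttle valve is inoperative=not → no input occurs → does not occur.
Shear sequence unavailable [OR]: Annular stack lost=not, Right pilot line failed=not, Blind shear ram 2 failed=not → no input occurs → does not occur.
Offshore blowout preventer fails to close [OR]: Backup path fails=not, Hydraulic supply down=not, Shear sequence unavailable=not → no input occurs → does not occur.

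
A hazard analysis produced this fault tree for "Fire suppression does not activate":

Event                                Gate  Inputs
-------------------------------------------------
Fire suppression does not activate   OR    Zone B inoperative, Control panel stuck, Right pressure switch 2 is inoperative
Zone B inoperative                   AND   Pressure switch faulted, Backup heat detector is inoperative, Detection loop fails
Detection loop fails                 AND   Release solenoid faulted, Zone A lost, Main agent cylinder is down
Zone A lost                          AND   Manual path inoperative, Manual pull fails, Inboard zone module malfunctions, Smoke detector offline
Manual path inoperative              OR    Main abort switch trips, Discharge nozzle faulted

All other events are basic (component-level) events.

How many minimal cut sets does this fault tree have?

4

Manual path inoperative [OR]: union of children's cut sets → 2 cut set(s).
Zone A lost [AND]: one cut set from each child combined → 2 × 1 × 1 × 1 = 2 cut set(s).
Detection loop fails [AND]: one cut set from each child combined → 1 × 2 × 1 = 2 cut set(s).
Zone B inoperative [AND]: one cut set from each child combined → 1 × 1 × 2 = 2 cut set(s).
Fire suppression does not activate [OR]: union of children's cut sets → 4 cut set(s).
Minimal cut sets: {Backup heat detector is inoperative, Inboard zone module malfunctions, Main abort switch trips, Main agent cylinder is down, Manual pull fails, Pressure switch faulted, Release solenoid faulted, Smoke detector offline}; {Backup heat detector is inoperative, Discharge nozzle faulted, Inboard zone module malfunctions, Main agent cylinder is down, Manual pull fails, Pressure switch faulted, Release solenoid faulted, Smoke detector offline}; {Control panel stuck}; {Right pressure switch 2 is inoperative}.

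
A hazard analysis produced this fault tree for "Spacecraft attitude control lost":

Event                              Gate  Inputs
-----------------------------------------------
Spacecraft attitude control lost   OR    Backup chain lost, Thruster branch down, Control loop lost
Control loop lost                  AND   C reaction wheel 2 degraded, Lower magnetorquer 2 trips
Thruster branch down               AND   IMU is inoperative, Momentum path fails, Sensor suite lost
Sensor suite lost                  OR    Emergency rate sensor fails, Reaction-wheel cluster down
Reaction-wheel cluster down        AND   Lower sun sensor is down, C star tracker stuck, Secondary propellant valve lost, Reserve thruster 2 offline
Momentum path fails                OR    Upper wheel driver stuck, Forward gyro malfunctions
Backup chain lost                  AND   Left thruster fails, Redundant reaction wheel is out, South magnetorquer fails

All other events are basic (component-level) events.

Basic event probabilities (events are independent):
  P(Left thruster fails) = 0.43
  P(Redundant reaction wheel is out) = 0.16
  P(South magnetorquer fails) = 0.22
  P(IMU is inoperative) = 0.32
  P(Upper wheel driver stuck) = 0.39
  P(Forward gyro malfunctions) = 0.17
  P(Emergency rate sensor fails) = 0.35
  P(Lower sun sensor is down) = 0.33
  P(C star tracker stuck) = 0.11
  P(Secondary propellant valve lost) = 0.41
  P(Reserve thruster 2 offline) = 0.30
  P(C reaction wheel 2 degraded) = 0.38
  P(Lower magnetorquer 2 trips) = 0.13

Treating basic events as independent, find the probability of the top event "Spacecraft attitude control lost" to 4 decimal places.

0.1160

P(Backup chain lost) [AND] = 0.43 × 0.16 × 0.22 = 0.015136
P(Momentum path fails) [OR] = 1 − (1−0.39) × (1−0.17) = 0.493700
P(Reaction-wheel cluster down) [AND] = 0.33 × 0.11 × 0.41 × 0.30 = 0.004465
P(Sensor suite lost) [OR] = 1 − (1−0.35) × (1−0.004465) = 0.352902
P(Thruster branch down) [AND] = 0.32 × 0.493700 × 0.352902 = 0.055753
P(Control loop lost) [AND] = 0.38 × 0.13 = 0.049400
P(Spacecraft attitude control lost) [OR] = 1 − (1−0.015136) × (1−0.055753) × (1−0.049400) = 0.115985
Rounded to 4 decimal places: P(Spacecraft attitude control lost) ≈ 0.1160.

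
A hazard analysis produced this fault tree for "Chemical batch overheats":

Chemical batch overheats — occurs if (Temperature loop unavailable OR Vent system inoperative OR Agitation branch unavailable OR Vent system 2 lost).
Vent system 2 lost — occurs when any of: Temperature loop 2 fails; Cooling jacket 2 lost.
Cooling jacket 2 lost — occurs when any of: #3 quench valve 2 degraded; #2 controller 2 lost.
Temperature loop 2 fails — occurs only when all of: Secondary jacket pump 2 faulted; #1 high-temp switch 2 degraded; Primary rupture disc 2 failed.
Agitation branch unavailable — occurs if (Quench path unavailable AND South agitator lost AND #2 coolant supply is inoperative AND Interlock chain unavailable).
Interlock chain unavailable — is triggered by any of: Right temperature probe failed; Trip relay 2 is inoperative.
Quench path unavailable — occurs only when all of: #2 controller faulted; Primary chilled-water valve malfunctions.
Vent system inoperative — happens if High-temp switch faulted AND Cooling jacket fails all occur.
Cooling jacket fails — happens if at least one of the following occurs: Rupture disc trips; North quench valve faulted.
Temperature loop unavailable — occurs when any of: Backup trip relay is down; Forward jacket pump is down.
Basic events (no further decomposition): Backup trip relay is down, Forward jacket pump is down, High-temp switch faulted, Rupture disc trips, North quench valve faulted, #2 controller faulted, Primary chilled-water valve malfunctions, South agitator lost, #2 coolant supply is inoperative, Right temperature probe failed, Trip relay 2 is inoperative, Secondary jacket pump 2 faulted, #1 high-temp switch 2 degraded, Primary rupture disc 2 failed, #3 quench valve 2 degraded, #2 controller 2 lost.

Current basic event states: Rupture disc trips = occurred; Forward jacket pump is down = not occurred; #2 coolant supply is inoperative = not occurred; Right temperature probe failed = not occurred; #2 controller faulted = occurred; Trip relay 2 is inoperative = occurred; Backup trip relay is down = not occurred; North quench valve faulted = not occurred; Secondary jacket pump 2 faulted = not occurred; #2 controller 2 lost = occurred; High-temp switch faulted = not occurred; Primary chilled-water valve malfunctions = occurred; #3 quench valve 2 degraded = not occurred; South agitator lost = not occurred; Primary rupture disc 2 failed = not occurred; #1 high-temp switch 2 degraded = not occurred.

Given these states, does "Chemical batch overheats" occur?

Yes

Temperature loop unavailable [OR]: Backup trip relay is down=not, Forward jacket pump is down=not → no input occurs → does not occur.
Cooling jacket fails [OR]: Rupture disc trips=occurs, North quench valve faulted=not → at least one input occurs → occurs.
Vent system inoperative [AND]: High-temp switch faulted=not, Cooling jacket fails=occurs → not all inputs occur → does not occur.
Quench path unavailable [AND]: #2 controller faulted=occurs, Primary chilled-water valve malfunctions=occurs → all inputs occur → occurs.
Interlock chain unavailable [OR]: Right temperature probe failed=not, Trip relay 2 is inoperative=occurs → at least one input occurs → occurs.
Agitation branch unavailable [AND]: Quench path unavailable=occurs, South agitator lost=not, #2 coolant supply is inoperative=not, Interlock chain unavailable=occurs → not all inputs occur → does not occur.
Temperature loop 2 fails [AND]: Secondary jacket pump 2 faulted=not, #1 high-temp switch 2 degraded=not, Primary rupture disc 2 failed=not → not all inputs occur → does not occur.
Cooling jacket 2 lost [OR]: #3 quench valve 2 degraded=not, #2 controller 2 lost=occurs → at least one input occurs → occurs.
Vent system 2 lost [OR]: Temperature loop 2 fails=not, Cooling jacket 2 lost=occurs → at least one input occurs → occurs.
Chemical batch overheats [OR]: Temperature loop unavailable=not, Vent system inoperative=not, Agitation branch unavailable=not, Vent system 2 lost=occurs → at least one input occurs → occurs.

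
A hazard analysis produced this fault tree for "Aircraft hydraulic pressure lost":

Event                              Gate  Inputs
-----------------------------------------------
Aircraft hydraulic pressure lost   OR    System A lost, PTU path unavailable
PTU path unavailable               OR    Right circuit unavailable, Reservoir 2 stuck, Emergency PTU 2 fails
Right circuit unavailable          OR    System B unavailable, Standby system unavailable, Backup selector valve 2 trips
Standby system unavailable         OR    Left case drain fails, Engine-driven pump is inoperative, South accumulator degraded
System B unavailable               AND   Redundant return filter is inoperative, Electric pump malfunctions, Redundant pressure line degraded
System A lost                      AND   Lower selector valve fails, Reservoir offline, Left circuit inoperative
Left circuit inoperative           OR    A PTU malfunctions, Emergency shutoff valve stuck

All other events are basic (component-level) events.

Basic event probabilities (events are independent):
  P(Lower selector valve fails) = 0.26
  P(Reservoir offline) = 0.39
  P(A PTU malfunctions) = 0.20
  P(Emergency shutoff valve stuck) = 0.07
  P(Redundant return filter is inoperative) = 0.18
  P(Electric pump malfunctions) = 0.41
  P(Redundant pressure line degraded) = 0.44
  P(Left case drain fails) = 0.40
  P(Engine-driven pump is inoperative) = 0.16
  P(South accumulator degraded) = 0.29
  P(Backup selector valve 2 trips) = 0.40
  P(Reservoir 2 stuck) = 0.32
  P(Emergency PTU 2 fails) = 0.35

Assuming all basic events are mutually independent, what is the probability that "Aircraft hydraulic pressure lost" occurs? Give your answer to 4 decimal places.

0.9106

P(Left circuit inoperative) [OR] = 1 − (1−0.20) × (1−0.07) = 0.256000
P(System A lost) [AND] = 0.26 × 0.39 × 0.256000 = 0.025958
P(System B unavailable) [AND] = 0.18 × 0.41 × 0.44 = 0.032472
P(Standby system unavailable) [OR] = 1 − (1−0.40) × (1−0.16) × (1−0.29) = 0.642160
P(Right circuit unavailable) [OR] = 1 − (1−0.032472) × (1−0.642160) × (1−0.40) = 0.792268
P(PTU path unavailable) [OR] = 1 − (1−0.792268) × (1−0.32) × (1−0.35) = 0.908182
P(Aircraft hydraulic pressure lost) [OR] = 1 − (1−0.025958) × (1−0.908182) = 0.910565
Rounded to 4 decimal places: P(Aircraft hydraulic pressure lost) ≈ 0.9106.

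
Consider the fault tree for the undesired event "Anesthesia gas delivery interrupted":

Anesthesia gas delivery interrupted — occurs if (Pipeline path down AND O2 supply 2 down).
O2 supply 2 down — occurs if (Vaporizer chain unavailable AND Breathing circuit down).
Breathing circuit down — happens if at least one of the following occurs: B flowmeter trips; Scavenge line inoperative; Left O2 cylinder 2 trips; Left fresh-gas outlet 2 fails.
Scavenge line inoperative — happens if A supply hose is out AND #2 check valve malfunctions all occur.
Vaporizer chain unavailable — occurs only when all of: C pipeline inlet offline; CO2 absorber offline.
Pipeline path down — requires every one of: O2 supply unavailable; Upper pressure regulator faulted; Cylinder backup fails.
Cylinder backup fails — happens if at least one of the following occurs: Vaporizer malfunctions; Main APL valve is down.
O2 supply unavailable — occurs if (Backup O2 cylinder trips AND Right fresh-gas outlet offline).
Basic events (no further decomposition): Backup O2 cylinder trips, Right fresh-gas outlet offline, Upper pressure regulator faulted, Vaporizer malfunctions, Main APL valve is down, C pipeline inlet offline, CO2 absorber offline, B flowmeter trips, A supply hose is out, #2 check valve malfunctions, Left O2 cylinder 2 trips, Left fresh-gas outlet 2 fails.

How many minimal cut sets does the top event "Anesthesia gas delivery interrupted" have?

8

O2 supply unavailable [AND]: one cut set from each child combined → 1 × 1 = 1 cut set(s).
Cylinder backup fails [OR]: union of children's cut sets → 2 cut set(s).
Pipeline path down [AND]: one cut set from each child combined → 1 × 1 × 2 = 2 cut set(s).
Vaporizer chain unavailable [AND]: one cut set from each child combined → 1 × 1 = 1 cut set(s).
Scavenge line inoperative [AND]: one cut set from each child combined → 1 × 1 = 1 cut set(s).
Breathing circuit down [OR]: union of children's cut sets → 4 cut set(s).
O2 supply 2 down [AND]: one cut set from each child combined → 1 × 4 = 4 cut set(s).
Anesthesia gas delivery interrupted [AND]: one cut set from each child combined → 2 × 4 = 8 cut set(s).
Minimal cut sets: {B flowmeter trips, Backup O2 cylinder trips, C pipeline inlet offline, CO2 absorber offline, Right fresh-gas outlet offline, Upper pressure regulator faulted, Vaporizer malfunctions}; {#2 check valve malfunctions, A supply hose is out, Backup O2 cylinder trips, C pipeline inlet offline, CO2 absorber offline, Right fresh-gas outlet offline, Upper pressure regulator faulted, Vaporizer malfunctions}; {Backup O2 cylinder trips, C pipeline inlet offline, CO2 absorber offline, Left O2 cylinder 2 trips, Right fresh-gas outlet offline, Upper pressure regulator faulted, Vaporizer malfunctions}; {Backup O2 cylinder trips, C pipeline inlet offline, CO2 absorber offline, Left fresh-gas outlet 2 fails, Right fresh-gas outlet offline, Upper pressure regulator faulted, Vaporizer malfunctions}; {B flowmeter trips, Backup O2 cylinder trips, C pipeline inlet offline, CO2 absorber offline, Main APL valve is down, Right fresh-gas outlet offline, Upper pressure regulator faulted}; {#2 check valve malfunctions, A supply hose is out, Backup O2 cylinder trips, C pipeline inlet offline, CO2 absorber offline, Main APL valve is down, Right fresh-gas outlet offline, Upper pressure regulator faulted}; {Backup O2 cylinder trips, C pipeline inlet offline, CO2 absorber offline, Left O2 cylinder 2 trips, Main APL valve is down, Right fresh-gas outlet offline, Upper pressure regulator faulted}; {Backup O2 cylinder trips, C pipeline inlet offline, CO2 absorber offline, Left fresh-gas outlet 2 fails, Main APL valve is down, Right fresh-gas outlet offline, Upper pressure regulator faulted}.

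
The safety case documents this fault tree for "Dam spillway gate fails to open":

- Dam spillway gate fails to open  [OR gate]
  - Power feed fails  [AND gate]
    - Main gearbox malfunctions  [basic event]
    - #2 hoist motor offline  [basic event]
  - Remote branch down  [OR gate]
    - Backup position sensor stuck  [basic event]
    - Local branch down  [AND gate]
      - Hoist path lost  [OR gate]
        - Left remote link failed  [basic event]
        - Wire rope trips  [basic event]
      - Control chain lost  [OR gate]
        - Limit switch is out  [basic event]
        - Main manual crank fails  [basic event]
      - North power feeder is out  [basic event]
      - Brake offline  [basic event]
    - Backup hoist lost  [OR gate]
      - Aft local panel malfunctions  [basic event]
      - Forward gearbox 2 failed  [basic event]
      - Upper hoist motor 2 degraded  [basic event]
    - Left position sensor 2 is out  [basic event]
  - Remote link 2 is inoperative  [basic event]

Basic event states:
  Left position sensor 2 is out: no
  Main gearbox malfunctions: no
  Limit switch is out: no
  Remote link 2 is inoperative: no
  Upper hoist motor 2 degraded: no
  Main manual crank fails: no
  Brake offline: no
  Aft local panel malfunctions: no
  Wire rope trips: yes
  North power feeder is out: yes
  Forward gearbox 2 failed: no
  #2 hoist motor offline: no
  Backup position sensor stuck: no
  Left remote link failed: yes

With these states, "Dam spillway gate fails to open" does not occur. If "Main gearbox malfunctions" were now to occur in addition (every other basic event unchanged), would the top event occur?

No

Counterfactual: set "Main gearbox malfunctions" to occurred.
Power feed fails [AND]: Main gearbox malfunctions=occurs, #2 hoist motor offline=not → not all inputs occur → does not occur.
Hoist path lost [OR]: Left remote link failed=occurs, Wire rope trips=occurs → at least one input occurs → occurs.
Control chain lost [OR]: Limit switch is out=not, Main manual crank fails=not → no input occurs → does not occur.
Local branch down [AND]: Hoist path lost=occurs, Control chain lost=not, North power feeder is out=occurs, Brake offline=not → not all inputs occur → does not occur.
Backup hoist lost [OR]: Aft local panel malfunctions=not, Forward gearbox 2 failed=not, Upper hoist motor 2 degraded=not → no input occurs → does not occur.
Remote branch down [OR]: Backup position sensor stuck=not, Local branch down=not, Backup hoist lost=not, Left position sensor 2 is out=not → no input occurs → does not occur.
Dam spillway gate fails to open [OR]: Power feed fails=not, Remote branch down=not, Remote link 2 is inoperative=not → no input occurs → does not occur.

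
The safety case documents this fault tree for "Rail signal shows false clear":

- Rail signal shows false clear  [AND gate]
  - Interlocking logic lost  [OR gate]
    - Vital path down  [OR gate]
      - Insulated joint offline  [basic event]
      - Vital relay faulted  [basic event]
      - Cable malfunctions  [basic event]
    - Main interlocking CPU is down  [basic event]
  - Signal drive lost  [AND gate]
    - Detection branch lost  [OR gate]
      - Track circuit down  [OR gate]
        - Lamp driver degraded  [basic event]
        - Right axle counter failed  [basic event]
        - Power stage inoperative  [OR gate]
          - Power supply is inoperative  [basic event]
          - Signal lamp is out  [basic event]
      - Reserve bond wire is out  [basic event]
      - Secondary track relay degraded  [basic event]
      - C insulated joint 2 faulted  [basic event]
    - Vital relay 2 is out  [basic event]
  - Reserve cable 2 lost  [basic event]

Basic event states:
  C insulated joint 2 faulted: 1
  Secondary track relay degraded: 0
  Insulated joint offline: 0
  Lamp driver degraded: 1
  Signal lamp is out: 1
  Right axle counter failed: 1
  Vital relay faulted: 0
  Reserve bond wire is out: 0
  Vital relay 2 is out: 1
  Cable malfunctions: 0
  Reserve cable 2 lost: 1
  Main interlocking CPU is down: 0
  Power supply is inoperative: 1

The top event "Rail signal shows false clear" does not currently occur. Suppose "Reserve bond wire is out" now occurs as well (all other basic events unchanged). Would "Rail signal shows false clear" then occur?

Counterfactual: set "Reserve bond wire is out" to occurred.
Vital path down [OR]: Insulated joint offline=not, Vital relay faulted=not, Cable malfunctions=not → no input occurs → does not occur.
Interlocking logic lost [OR]: Vital path down=not, Main interlocking CPU is down=not → no input occurs → does not occur.
Power stage inoperative [OR]: Power supply is inoperative=occurs, Signal lamp is out=occurs → at least one input occurs → occurs.
Track circuit down [OR]: Lamp driver degraded=occurs, Right axle counter failed=occurs, Power stage inoperative=occurs → at least one input occurs → occurs.
Detection branch lost [OR]: Track circuit down=occurs, Reserve bond wire is out=occurs, Secondary track relay degraded=not, C insulated joint 2 faulted=occurs → at least one input occurs → occurs.
Signal drive lost [AND]: Detection branch lost=occurs, Vital relay 2 is out=occurs → all inputs occur → occurs.
Rail signal shows false clear [AND]: Interlocking logic lost=not, Signal drive lost=occurs, Reserve cable 2 lost=occurs → not all inputs occur → does not occur.

No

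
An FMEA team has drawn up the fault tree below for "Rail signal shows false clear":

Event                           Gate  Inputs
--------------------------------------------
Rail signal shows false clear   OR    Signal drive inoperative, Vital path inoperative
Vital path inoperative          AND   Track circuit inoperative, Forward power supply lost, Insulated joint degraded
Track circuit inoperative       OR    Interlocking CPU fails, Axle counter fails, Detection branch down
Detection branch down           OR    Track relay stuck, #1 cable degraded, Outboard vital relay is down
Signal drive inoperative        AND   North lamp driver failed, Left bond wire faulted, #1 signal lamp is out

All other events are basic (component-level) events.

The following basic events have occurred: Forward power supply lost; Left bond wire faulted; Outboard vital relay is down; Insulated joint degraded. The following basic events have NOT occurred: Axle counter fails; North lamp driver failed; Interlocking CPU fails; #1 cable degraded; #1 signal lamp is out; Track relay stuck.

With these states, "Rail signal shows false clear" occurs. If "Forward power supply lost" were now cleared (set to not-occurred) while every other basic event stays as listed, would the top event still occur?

No

Counterfactual: set "Forward power supply lost" to not occurred.
Signal drive inoperative [AND]: North lamp driver failed=not, Left bond wire faulted=occurs, #1 signal lamp is out=not → not all inputs occur → does not occur.
Detection branch down [OR]: Track relay stuck=not, #1 cable degraded=not, Outboard vital relay is down=occurs → at least one input occurs → occurs.
Track circuit inoperative [OR]: Interlocking CPU fails=not, Axle counter fails=not, Detection branch down=occurs → at least one input occurs → occurs.
Vital path inoperative [AND]: Track circuit inoperative=occurs, Forward power supply lost=not, Insulated joint degraded=occurs → not all inputs occur → does not occur.
Rail signal shows false clear [OR]: Signal drive inoperative=not, Vital path inoperative=not → no input occurs → does not occur.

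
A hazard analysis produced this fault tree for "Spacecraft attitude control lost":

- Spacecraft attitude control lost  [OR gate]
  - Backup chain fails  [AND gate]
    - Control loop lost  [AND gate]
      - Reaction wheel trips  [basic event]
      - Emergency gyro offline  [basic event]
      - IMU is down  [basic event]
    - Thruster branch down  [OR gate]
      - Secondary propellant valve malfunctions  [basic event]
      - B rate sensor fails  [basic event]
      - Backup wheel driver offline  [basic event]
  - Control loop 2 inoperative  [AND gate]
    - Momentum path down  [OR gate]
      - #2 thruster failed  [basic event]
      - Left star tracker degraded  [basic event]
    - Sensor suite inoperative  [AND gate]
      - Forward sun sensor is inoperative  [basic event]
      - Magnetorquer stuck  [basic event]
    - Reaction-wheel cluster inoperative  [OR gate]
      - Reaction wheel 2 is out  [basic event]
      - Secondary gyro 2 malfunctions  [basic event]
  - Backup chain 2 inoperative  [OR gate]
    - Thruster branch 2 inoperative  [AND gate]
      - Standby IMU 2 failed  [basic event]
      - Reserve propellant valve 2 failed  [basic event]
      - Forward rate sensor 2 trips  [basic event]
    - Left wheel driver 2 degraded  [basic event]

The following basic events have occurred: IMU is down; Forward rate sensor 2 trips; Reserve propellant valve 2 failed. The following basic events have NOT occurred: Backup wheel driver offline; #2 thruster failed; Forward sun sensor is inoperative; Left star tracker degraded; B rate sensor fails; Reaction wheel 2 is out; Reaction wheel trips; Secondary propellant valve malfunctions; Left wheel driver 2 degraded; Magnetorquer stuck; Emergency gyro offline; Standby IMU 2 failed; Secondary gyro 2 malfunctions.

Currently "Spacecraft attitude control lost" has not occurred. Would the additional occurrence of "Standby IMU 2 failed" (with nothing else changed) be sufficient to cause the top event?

Counterfactual: set "Standby IMU 2 failed" to occurred.
Control loop lost [AND]: Reaction wheel trips=not, Emergency gyro offline=not, IMU is down=occurs → not all inputs occur → does not occur.
Thruster branch down [OR]: Secondary propellant valve malfunctions=not, B rate sensor fails=not, Backup wheel driver offline=not → no input occurs → does not occur.
Backup chain fails [AND]: Control loop lost=not, Thruster branch down=not → not all inputs occur → does not occur.
Momentum path down [OR]: #2 thruster failed=not, Left star tracker degraded=not → no input occurs → does not occur.
Sensor suite inoperative [AND]: Forward sun sensor is inoperative=not, Magnetorquer stuck=not → not all inputs occur → does not occur.
Reaction-wheel cluster inoperative [OR]: Reaction wheel 2 is out=not, Secondary gyro 2 malfunctions=not → no input occurs → does not occur.
Control loop 2 inoperative [AND]: Momentum path down=not, Sensor suite inoperative=not, Reaction-wheel cluster inoperative=not → not all inputs occur → does not occur.
Thruster branch 2 inoperative [AND]: Standby IMU 2 failed=occurs, Reserve propellant valve 2 failed=occurs, Forward rate sensor 2 trips=occurs → all inputs occur → occurs.
Backup chain 2 inoperative [OR]: Thruster branch 2 inoperative=occurs, Left wheel driver 2 degraded=not → at least one input occurs → occurs.
Spacecraft attitude control lost [OR]: Backup chain fails=not, Control loop 2 inoperative=not, Backup chain 2 inoperative=occurs → at least one input occurs → occurs.

Yes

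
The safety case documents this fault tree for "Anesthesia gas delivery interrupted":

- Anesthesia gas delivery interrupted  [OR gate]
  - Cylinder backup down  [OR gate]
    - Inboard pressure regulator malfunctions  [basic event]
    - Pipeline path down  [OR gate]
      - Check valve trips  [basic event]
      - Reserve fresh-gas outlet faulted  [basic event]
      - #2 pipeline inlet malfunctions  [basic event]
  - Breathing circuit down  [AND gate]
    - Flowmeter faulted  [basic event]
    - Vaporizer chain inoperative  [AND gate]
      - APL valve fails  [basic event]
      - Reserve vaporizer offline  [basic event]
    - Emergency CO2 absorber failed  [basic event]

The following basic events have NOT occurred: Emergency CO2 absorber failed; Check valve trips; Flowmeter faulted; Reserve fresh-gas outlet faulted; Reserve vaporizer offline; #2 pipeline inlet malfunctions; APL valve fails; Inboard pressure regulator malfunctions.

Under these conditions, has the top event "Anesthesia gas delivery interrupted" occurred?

No

Pipeline path down [OR]: Check valve trips=not, Reserve fresh-gas outlet faulted=not, #2 pipeline inlet malfunctions=not → no input occurs → does not occur.
Cylinder backup down [OR]: Inboard pressure regulator malfunctions=not, Pipeline path down=not → no input occurs → does not occur.
Vaporizer chain inoperative [AND]: APL valve fails=not, Reserve vaporizer offline=not → not all inputs occur → does not occur.
Breathing circuit down [AND]: Flowmeter faulted=not, Vaporizer chain inoperative=not, Emergency CO2 absorber failed=not → not all inputs occur → does not occur.
Anesthesia gas delivery interrupted [OR]: Cylinder backup down=not, Breathing circuit down=not → no input occurs → does not occur.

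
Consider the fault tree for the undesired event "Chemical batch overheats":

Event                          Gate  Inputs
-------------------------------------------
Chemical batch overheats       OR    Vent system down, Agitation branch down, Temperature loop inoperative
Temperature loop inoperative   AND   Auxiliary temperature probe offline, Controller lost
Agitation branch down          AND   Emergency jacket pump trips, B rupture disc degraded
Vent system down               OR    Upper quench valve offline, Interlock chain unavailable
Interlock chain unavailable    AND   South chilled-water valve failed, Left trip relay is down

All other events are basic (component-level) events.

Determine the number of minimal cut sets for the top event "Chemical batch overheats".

Interlock chain unavailable [AND]: one cut set from each child combined → 1 × 1 = 1 cut set(s).
Vent system down [OR]: union of children's cut sets → 2 cut set(s).
Agitation branch down [AND]: one cut set from each child combined → 1 × 1 = 1 cut set(s).
Temperature loop inoperative [AND]: one cut set from each child combined → 1 × 1 = 1 cut set(s).
Chemical batch overheats [OR]: union of children's cut sets → 4 cut set(s).
Minimal cut sets: {Upper quench valve offline}; {Left trip relay is down, South chilled-water valve failed}; {B rupture disc degraded, Emergency jacket pump trips}; {Auxiliary temperature probe offline, Controller lost}.

4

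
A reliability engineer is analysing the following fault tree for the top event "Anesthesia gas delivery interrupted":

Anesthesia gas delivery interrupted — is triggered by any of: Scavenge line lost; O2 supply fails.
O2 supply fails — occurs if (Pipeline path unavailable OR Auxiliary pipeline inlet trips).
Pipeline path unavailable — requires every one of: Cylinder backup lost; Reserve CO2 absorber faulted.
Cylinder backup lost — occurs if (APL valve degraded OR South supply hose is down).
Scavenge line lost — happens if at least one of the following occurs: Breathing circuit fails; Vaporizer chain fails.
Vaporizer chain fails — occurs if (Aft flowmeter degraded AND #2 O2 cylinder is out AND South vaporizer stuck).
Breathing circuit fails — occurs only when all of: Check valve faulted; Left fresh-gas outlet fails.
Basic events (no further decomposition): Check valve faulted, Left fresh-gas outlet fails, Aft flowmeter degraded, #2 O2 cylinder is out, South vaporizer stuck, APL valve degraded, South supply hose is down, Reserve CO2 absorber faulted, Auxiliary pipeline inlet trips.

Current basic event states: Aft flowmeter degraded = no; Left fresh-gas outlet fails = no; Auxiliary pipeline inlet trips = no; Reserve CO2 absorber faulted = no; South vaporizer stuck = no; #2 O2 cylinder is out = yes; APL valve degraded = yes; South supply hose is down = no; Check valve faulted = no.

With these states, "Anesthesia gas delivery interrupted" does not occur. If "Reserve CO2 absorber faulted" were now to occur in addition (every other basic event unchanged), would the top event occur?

Yes

Counterfactual: set "Reserve CO2 absorber faulted" to occurred.
Breathing circuit fails [AND]: Check valve faulted=not, Left fresh-gas outlet fails=not → not all inputs occur → does not occur.
Vaporizer chain fails [AND]: Aft flowmeter degraded=not, #2 O2 cylinder is out=occurs, South vaporizer stuck=not → not all inputs occur → does not occur.
Scavenge line lost [OR]: Breathing circuit fails=not, Vaporizer chain fails=not → no input occurs → does not occur.
Cylinder backup lost [OR]: APL valve degraded=occurs, South supply hose is down=not → at least one input occurs → occurs.
Pipeline path unavailable [AND]: Cylinder backup lost=occurs, Reserve CO2 absorber faulted=occurs → all inputs occur → occurs.
O2 supply fails [OR]: Pipeline path unavailable=occurs, Auxiliary pipeline inlet trips=not → at least one input occurs → occurs.
Anesthesia gas delivery interrupted [OR]: Scavenge line lost=not, O2 supply fails=occurs → at least one input occurs → occurs.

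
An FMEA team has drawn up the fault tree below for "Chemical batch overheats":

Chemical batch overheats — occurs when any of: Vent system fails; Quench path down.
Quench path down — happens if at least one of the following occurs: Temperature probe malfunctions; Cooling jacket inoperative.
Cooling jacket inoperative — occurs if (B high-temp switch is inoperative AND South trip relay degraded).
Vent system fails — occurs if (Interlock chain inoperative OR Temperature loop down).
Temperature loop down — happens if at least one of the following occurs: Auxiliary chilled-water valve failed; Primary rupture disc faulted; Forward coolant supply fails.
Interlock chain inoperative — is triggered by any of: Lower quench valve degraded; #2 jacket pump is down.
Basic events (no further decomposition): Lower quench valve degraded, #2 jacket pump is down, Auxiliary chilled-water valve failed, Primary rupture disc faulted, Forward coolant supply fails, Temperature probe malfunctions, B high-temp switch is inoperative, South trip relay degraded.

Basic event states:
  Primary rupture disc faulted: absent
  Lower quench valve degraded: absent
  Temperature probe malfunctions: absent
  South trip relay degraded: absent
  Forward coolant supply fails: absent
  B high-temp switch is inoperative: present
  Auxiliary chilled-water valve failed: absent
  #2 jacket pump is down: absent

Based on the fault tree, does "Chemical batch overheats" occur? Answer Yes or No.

Interlock chain inoperative [OR]: Lower quench valve degraded=not, #2 jacket pump is down=not → no input occurs → does not occur.
Temperature loop down [OR]: Auxiliary chilled-water valve failed=not, Primary rupture disc faulted=not, Forward coolant supply fails=not → no input occurs → does not occur.
Vent system fails [OR]: Interlock chain inoperative=not, Temperature loop down=not → no input occurs → does not occur.
Cooling jacket inoperative [AND]: B high-temp switch is inoperative=occurs, South trip relay degraded=not → not all inputs occur → does not occur.
Quench path down [OR]: Temperature probe malfunctions=not, Cooling jacket inoperative=not → no input occurs → does not occur.
Chemical batch overheats [OR]: Vent system fails=not, Quench path down=not → no input occurs → does not occur.

No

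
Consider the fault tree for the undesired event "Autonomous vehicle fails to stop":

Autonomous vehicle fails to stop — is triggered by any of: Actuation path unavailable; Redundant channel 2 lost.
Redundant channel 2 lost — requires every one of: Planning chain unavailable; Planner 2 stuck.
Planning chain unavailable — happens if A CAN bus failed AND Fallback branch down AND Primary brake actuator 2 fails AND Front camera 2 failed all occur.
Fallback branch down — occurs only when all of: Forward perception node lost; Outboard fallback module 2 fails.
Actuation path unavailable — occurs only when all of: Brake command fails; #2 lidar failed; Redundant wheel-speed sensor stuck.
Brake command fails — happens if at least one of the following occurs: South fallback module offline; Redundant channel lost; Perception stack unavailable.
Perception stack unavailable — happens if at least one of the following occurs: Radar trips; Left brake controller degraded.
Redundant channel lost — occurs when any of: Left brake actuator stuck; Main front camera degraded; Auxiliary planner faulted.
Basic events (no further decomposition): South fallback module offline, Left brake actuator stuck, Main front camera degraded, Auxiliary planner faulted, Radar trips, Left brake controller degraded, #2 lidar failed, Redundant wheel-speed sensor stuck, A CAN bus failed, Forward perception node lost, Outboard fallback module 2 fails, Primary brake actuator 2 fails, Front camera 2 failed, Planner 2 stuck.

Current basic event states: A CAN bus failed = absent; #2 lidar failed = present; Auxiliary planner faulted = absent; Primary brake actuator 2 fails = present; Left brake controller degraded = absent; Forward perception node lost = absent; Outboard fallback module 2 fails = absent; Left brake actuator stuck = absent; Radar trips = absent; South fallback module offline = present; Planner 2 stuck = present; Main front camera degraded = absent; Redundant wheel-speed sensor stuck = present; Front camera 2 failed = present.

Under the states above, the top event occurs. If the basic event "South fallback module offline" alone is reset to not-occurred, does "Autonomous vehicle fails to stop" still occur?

Counterfactual: set "South fallback module offline" to not occurred.
Redundant channel lost [OR]: Left brake actuator stuck=not, Main front camera degraded=not, Auxiliary planner faulted=not → no input occurs → does not occur.
Perception stack unavailable [OR]: Radar trips=not, Left brake controller degraded=not → no input occurs → does not occur.
Brake command fails [OR]: South fallback module offline=not, Redundant channel lost=not, Perception stack unavailable=not → no input occurs → does not occur.
Actuation path unavailable [AND]: Brake command fails=not, #2 lidar failed=occurs, Redundant wheel-speed sensor stuck=occurs → not all inputs occur → does not occur.
Fallback branch down [AND]: Forward perception node lost=not, Outboard fallback module 2 fails=not → not all inputs occur → does not occur.
Planning chain unavailable [AND]: A CAN bus failed=not, Fallback branch down=not, Primary brake actuator 2 fails=occurs, Front camera 2 failed=occurs → not all inputs occur → does not occur.
Redundant channel 2 lost [AND]: Planning chain unavailable=not, Planner 2 stuck=occurs → not all inputs occur → does not occur.
Autonomous vehicle fails to stop [OR]: Actuation path unavailable=not, Redundant channel 2 lost=not → no input occurs → does not occur.

No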